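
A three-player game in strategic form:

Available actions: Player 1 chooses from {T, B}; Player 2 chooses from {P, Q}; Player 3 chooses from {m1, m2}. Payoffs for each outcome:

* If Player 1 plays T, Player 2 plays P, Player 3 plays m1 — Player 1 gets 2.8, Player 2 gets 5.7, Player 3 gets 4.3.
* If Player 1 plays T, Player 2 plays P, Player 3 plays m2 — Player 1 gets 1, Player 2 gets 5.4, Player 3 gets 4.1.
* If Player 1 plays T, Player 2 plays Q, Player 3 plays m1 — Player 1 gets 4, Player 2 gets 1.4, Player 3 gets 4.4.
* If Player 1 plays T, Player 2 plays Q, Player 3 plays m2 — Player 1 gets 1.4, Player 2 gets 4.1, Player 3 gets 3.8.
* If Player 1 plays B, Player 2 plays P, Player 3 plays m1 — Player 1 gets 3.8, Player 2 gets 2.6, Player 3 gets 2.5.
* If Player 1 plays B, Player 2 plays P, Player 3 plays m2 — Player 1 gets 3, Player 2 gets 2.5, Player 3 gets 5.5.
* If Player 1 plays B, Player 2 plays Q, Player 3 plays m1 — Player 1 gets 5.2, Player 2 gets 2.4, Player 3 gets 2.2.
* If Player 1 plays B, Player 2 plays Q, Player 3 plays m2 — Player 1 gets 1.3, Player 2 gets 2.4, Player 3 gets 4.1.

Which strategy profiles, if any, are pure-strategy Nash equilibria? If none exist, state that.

Pure NE: (B, P, m2)

Check each profile: it is a Nash equilibrium iff no player can strictly gain by switching unilaterally.
(T, P, m1): Player 1 can switch to B (2.8 → 3.8). Not NE.
(T, P, m2): Player 1 can switch to B (1 → 3). Not NE.
(T, Q, m1): Player 1 can switch to B (4 → 5.2). Not NE.
(T, Q, m2): Player 2 can switch to P (4.1 → 5.4). Not NE.
(B, P, m1): Player 3 can switch to m2 (2.5 → 5.5). Not NE.
(B, P, m2): Player 1 gets 3, best alternative 1; Player 2 gets 2.5, best alternative 2.4; Player 3 gets 5.5, best alternative 2.5. No profitable deviation — NE.
(B, Q, m1): Player 2 can switch to P (2.4 → 2.6). Not NE.
(The remaining 1 profile has a profitable deviation by the same check.)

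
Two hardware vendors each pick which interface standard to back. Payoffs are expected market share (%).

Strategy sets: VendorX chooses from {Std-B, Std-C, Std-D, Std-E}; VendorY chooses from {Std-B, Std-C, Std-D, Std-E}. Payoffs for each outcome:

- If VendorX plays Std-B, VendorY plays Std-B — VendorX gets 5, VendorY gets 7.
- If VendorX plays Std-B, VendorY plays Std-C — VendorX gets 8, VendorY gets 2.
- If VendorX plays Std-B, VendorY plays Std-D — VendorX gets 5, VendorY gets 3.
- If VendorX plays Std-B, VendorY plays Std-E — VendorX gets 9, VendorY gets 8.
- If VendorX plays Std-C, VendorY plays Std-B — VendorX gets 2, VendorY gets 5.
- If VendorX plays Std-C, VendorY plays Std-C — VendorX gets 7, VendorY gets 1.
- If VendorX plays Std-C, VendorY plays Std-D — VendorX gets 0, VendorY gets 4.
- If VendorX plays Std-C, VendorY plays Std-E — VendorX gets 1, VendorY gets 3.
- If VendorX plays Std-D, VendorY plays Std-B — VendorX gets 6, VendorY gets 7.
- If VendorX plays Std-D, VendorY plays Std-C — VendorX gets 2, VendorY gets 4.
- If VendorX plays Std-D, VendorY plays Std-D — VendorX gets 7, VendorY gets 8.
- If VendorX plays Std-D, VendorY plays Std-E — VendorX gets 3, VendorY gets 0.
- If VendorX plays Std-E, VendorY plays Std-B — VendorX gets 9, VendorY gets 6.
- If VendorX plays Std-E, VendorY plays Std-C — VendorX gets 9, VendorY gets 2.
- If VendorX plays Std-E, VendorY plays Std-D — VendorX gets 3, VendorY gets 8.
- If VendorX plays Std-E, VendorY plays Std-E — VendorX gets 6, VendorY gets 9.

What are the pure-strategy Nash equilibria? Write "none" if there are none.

(Std-B, Std-E) and (Std-D, Std-D)

(Std-B, Std-B): VendorX can switch to Std-D (5 → 6). Not NE.
(Std-B, Std-C): VendorX can switch to Std-E (8 → 9). Not NE.
(Std-B, Std-D): VendorX can switch to Std-D (5 → 7). Not NE.
(Std-B, Std-E): VendorX gets 9, best alternative 6; VendorY gets 8, best alternative 7. No profitable deviation — NE.
(Std-C, Std-B): VendorX can switch to Std-B (2 → 5). Not NE.
(Std-C, Std-C): VendorX can switch to Std-B (7 → 8). Not NE.
(Std-C, Std-D): VendorX can switch to Std-B (0 → 5). Not NE.
(Std-D, Std-D): VendorX gets 7, best alternative 5; VendorY gets 8, best alternative 7. No profitable deviation — NE.
(The remaining 8 profiles each have a profitable deviation by the same check.)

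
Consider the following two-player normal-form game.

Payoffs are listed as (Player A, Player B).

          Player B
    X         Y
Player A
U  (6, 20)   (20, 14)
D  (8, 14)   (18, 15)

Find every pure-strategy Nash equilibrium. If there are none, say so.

(U, X): Player A can switch to D (6 → 8). Not NE.
(U, Y): Player B can switch to X (14 → 20). Not NE.
(D, X): Player B can switch to Y (14 → 15). Not NE.
(D, Y): Player A can switch to U (18 → 20). Not NE.

none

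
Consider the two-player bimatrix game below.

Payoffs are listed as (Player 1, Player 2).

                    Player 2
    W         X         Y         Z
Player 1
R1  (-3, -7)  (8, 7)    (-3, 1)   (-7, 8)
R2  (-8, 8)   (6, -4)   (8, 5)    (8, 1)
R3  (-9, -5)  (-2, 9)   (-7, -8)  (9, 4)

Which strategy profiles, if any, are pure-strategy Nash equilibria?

Mark each player's best response to every combination of opponents' strategies; a profile where every player is best-responding is a pure Nash equilibrium.
Player 1 against W: payoffs -3, -8, -9 → best response R1.
Player 1 against X: payoffs 8, 6, -2 → best response R1.
Player 1 against Y: payoffs -3, 8, -7 → best response R2.
Player 1 against Z: payoffs -7, 8, 9 → best response R3.
Player 2 against R1: payoffs -7, 7, 1, 8 → best response Z.
Player 2 against R2: payoffs 8, -4, 5, 1 → best response W.
Player 2 against R3: payoffs -5, 9, -8, 4 → best response X.
No profile is a mutual best response for all players.

none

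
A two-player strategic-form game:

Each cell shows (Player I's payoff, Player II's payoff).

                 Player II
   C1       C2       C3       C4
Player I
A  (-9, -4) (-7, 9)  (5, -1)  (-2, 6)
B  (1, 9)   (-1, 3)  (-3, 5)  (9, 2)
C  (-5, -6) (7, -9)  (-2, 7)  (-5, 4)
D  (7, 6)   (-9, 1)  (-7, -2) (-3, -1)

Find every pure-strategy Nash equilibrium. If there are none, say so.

The unique pure-strategy Nash equilibrium is (D, C1).

Mark each player's best response to every combination of opponents' strategies; a profile where every player is best-responding is a pure Nash equilibrium.
Player I against C1: payoffs -9, 1, -5, 7 → best response D.
Player I against C2: payoffs -7, -1, 7, -9 → best response C.
Player I against C3: payoffs 5, -3, -2, -7 → best response A.
Player I against C4: payoffs -2, 9, -5, -3 → best response B.
Player II against A: payoffs -4, 9, -1, 6 → best response C2.
Player II against B: payoffs 9, 3, 5, 2 → best response C1.
Player II against C: payoffs -6, -9, 7, 4 → best response C3.
Player II against D: payoffs 6, 1, -2, -1 → best response C1.
Mutual best responses: (D, C1).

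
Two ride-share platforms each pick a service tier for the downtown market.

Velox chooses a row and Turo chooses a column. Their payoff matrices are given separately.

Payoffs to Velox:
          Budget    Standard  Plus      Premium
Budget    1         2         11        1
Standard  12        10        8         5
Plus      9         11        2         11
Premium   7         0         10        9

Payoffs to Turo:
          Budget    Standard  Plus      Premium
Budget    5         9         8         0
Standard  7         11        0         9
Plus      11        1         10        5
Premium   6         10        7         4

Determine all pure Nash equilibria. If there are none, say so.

This game has no pure Nash equilibrium.

Mark each player's best response to every combination of opponents' strategies; a profile where every player is best-responding is a pure Nash equilibrium.
Velox against Budget: payoffs 1, 12, 9, 7 → best response Standard.
Velox against Standard: payoffs 2, 10, 11, 0 → best response Plus.
Velox against Plus: payoffs 11, 8, 2, 10 → best response Budget.
Velox against Premium: payoffs 1, 5, 11, 9 → best response Plus.
Turo against Budget: payoffs 5, 9, 8, 0 → best response Standard.
Turo against Standard: payoffs 7, 11, 0, 9 → best response Standard.
Turo against Plus: payoffs 11, 1, 10, 5 → best response Budget.
Turo against Premium: payoffs 6, 10, 7, 4 → best response Standard.
No profile is a mutual best response for all players.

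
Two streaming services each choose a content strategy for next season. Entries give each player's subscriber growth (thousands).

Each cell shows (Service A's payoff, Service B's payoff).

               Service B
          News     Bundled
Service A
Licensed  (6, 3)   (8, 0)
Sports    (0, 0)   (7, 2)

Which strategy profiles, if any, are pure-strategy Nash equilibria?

For each strategy profile, look for a profitable unilateral deviation.
(Licensed, News): Service A gets 6, best alternative 0; Service B gets 3, best alternative 0. No profitable deviation — NE.
(Licensed, Bundled): Service B can switch to News (0 → 3). Not NE.
(Sports, News): Service A can switch to Licensed (0 → 6). Not NE.
(Sports, Bundled): Service A can switch to Licensed (7 → 8). Not NE.

Pure NE: (Licensed, News)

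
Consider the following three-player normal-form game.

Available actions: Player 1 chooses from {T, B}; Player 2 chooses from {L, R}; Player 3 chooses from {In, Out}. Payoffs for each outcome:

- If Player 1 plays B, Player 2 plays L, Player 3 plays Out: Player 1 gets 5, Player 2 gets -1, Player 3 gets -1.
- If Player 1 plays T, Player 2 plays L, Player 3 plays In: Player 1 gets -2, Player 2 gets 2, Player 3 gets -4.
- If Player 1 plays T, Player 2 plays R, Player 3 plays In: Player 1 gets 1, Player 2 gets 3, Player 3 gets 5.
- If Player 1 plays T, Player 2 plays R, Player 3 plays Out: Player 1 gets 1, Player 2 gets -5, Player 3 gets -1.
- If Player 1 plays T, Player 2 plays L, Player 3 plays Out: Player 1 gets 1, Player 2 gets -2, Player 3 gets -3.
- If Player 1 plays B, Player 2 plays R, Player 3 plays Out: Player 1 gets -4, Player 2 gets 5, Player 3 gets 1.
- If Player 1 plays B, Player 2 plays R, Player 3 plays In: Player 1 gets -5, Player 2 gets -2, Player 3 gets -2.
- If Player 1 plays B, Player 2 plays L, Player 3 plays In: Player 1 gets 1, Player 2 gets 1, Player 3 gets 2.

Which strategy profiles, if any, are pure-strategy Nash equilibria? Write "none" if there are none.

Pure-strategy Nash equilibria: (T, R, In) and (B, L, In)

Player 1 against (L, In): payoffs -2, 1 → best response B.
Player 1 against (L, Out): payoffs 1, 5 → best response B.
Player 1 against (R, In): payoffs 1, -5 → best response T.
Player 1 against (R, Out): payoffs 1, -4 → best response T.
Player 2 against (T, In): payoffs 2, 3 → best response R.
Player 2 against (T, Out): payoffs -2, -5 → best response L.
Player 2 against (B, In): payoffs 1, -2 → best response L.
Player 2 against (B, Out): payoffs -1, 5 → best response R.
Player 3 against (T, L): payoffs -4, -3 → best response Out.
Player 3 against (T, R): payoffs 5, -1 → best response In.
Player 3 against (B, L): payoffs 2, -1 → best response In.
Player 3 against (B, R): payoffs -2, 1 → best response Out.
Mutual best responses: (T, R, In); (B, L, In).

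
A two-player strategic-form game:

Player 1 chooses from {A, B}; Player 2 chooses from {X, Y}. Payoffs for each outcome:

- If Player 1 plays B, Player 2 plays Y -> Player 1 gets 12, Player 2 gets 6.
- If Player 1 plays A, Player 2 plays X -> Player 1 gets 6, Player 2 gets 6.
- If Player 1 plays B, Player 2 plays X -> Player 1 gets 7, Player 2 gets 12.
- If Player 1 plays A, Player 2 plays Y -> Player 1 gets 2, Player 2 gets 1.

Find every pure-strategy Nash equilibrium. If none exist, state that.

The unique pure-strategy Nash equilibrium is (B, X).

Player 1 against X: payoffs 6, 7 → best response B.
Player 1 against Y: payoffs 2, 12 → best response B.
Player 2 against A: payoffs 6, 1 → best response X.
Player 2 against B: payoffs 12, 6 → best response X.
Mutual best responses: (B, X).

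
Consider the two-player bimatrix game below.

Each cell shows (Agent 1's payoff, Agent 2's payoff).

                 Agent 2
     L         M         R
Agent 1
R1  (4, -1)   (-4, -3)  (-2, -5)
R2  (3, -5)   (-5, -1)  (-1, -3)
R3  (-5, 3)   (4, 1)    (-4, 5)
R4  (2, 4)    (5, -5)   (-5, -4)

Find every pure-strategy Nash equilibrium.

Agent 1 against L: payoffs 4, 3, -5, 2 → best response R1.
Agent 1 against M: payoffs -4, -5, 4, 5 → best response R4.
Agent 1 against R: payoffs -2, -1, -4, -5 → best response R2.
Agent 2 against R1: payoffs -1, -3, -5 → best response L.
Agent 2 against R2: payoffs -5, -1, -3 → best response M.
Agent 2 against R3: payoffs 3, 1, 5 → best response R.
Agent 2 against R4: payoffs 4, -5, -4 → best response L.
Mutual best responses: (R1, L).

(R1, L)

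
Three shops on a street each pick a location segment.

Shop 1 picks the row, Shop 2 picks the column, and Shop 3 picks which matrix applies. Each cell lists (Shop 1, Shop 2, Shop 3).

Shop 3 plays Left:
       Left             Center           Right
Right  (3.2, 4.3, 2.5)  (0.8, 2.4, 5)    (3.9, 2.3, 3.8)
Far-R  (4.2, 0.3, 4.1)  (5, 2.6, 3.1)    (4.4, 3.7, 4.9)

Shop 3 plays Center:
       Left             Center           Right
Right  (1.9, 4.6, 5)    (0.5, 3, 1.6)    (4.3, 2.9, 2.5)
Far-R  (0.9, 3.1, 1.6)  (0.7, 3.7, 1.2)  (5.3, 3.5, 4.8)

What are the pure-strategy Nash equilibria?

(Right, Left, Left): Shop 1 can switch to Far-R (3.2 → 4.2). Not NE.
(Right, Left, Center): Shop 1 gets 1.9, best alternative 0.9; Shop 2 gets 4.6, best alternative 3; Shop 3 gets 5, best alternative 2.5. No profitable deviation — NE.
(Right, Center, Left): Shop 1 can switch to Far-R (0.8 → 5). Not NE.
(Right, Center, Center): Shop 1 can switch to Far-R (0.5 → 0.7). Not NE.
(Right, Right, Left): Shop 1 can switch to Far-R (3.9 → 4.4). Not NE.
(Right, Right, Center): Shop 1 can switch to Far-R (4.3 → 5.3). Not NE.
(Far-R, Left, Left): Shop 2 can switch to Center (0.3 → 2.6). Not NE.
(Far-R, Right, Left): Shop 1 gets 4.4, best alternative 3.9; Shop 2 gets 3.7, best alternative 2.6; Shop 3 gets 4.9, best alternative 4.8. No profitable deviation — NE.
(The remaining 4 profiles each have a profitable deviation by the same check.)

The pure Nash equilibria are (Right, Left, Center) and (Far-R, Right, Left).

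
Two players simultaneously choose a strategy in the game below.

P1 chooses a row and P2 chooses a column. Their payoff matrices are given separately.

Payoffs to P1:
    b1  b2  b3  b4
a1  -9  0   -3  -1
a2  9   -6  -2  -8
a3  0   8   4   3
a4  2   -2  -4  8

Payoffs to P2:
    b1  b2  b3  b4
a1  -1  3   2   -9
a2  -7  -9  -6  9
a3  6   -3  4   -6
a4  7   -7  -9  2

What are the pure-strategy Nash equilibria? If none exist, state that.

none

P1 against b1: payoffs -9, 9, 0, 2 → best response a2.
P1 against b2: payoffs 0, -6, 8, -2 → best response a3.
P1 against b3: payoffs -3, -2, 4, -4 → best response a3.
P1 against b4: payoffs -1, -8, 3, 8 → best response a4.
P2 against a1: payoffs -1, 3, 2, -9 → best response b2.
P2 against a2: payoffs -7, -9, -6, 9 → best response b4.
P2 against a3: payoffs 6, -3, 4, -6 → best response b1.
P2 against a4: payoffs 7, -7, -9, 2 → best response b1.
No profile is a mutual best response for all players.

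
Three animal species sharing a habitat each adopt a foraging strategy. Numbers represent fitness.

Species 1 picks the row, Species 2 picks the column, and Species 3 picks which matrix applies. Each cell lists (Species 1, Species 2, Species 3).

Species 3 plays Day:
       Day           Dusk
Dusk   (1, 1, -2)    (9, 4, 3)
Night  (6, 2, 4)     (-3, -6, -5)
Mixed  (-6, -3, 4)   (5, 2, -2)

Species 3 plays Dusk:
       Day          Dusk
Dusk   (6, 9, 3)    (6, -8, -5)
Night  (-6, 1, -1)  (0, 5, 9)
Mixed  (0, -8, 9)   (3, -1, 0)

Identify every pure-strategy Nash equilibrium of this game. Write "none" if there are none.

The pure Nash equilibria are (Dusk, Day, Dusk), (Dusk, Dusk, Day), (Night, Day, Day).

Mark each player's best response to every combination of opponents' strategies; a profile where every player is best-responding is a pure Nash equilibrium.
Species 1 against (Day, Day): payoffs 1, 6, -6 → best response Night.
Species 1 against (Day, Dusk): payoffs 6, -6, 0 → best response Dusk.
Species 1 against (Dusk, Day): payoffs 9, -3, 5 → best response Dusk.
Species 1 against (Dusk, Dusk): payoffs 6, 0, 3 → best response Dusk.
Species 2 against (Dusk, Day): payoffs 1, 4 → best response Dusk.
Species 2 against (Dusk, Dusk): payoffs 9, -8 → best response Day.
Species 2 against (Night, Day): payoffs 2, -6 → best response Day.
Species 2 against (Night, Dusk): payoffs 1, 5 → best response Dusk.
Species 2 against (Mixed, Day): payoffs -3, 2 → best response Dusk.
Species 2 against (Mixed, Dusk): payoffs -8, -1 → best response Dusk.
Species 3 against (Dusk, Day): payoffs -2, 3 → best response Dusk.
Species 3 against (Dusk, Dusk): payoffs 3, -5 → best response Day.
Species 3 against (Night, Day): payoffs 4, -1 → best response Day.
Species 3 against (Night, Dusk): payoffs -5, 9 → best response Dusk.
Species 3 against (Mixed, Day): payoffs 4, 9 → best response Dusk.
Species 3 against (Mixed, Dusk): payoffs -2, 0 → best response Dusk.
Mutual best responses: (Dusk, Day, Dusk); (Dusk, Dusk, Day); (Night, Day, Day).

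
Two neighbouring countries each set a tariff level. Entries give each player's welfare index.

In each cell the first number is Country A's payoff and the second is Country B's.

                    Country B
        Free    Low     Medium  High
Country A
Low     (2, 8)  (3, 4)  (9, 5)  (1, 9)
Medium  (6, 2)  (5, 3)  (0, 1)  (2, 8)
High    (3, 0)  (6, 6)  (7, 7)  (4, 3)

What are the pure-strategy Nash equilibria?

No pure-strategy Nash equilibrium.

Mark each player's best response to every combination of opponents' strategies; a profile where every player is best-responding is a pure Nash equilibrium.
Country A against Free: payoffs 2, 6, 3 → best response Medium.
Country A against Low: payoffs 3, 5, 6 → best response High.
Country A against Medium: payoffs 9, 0, 7 → best response Low.
Country A against High: payoffs 1, 2, 4 → best response High.
Country B against Low: payoffs 8, 4, 5, 9 → best response High.
Country B against Medium: payoffs 2, 3, 1, 8 → best response High.
Country B against High: payoffs 0, 6, 7, 3 → best response Medium.
No profile is a mutual best response for all players.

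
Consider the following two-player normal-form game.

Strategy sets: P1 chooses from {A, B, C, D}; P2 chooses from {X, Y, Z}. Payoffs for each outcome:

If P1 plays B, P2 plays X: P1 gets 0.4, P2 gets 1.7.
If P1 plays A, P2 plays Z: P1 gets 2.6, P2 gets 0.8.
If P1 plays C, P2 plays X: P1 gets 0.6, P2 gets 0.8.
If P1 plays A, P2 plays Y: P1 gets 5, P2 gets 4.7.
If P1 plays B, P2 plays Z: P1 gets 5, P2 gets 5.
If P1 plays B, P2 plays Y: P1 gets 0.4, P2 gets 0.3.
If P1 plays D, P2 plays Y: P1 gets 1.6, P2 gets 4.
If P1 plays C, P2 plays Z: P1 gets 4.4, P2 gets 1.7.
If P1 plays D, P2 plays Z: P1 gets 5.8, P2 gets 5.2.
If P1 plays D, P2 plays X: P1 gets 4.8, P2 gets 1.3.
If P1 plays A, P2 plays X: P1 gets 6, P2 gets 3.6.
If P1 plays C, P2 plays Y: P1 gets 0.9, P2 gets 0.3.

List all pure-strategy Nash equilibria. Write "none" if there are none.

P1 against X: payoffs 6, 0.4, 0.6, 4.8 → best response A.
P1 against Y: payoffs 5, 0.4, 0.9, 1.6 → best response A.
P1 against Z: payoffs 2.6, 5, 4.4, 5.8 → best response D.
P2 against A: payoffs 3.6, 4.7, 0.8 → best response Y.
P2 against B: payoffs 1.7, 0.3, 5 → best response Z.
P2 against C: payoffs 0.8, 0.3, 1.7 → best response Z.
P2 against D: payoffs 1.3, 4, 5.2 → best response Z.
Mutual best responses: (A, Y); (D, Z).

The pure Nash equilibria are (A, Y), (D, Z).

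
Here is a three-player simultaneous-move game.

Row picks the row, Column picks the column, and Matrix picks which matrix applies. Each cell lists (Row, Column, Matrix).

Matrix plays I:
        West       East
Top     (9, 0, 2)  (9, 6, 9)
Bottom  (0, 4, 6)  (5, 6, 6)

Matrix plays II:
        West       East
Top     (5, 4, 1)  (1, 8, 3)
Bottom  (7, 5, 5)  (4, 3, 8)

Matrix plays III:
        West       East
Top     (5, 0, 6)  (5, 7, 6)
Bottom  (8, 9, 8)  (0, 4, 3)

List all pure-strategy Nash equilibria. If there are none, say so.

The pure Nash equilibria are (Top, East, I); (Bottom, West, III).

(Top, West, I): Column can switch to East (0 → 6). Not NE.
(Top, West, II): Row can switch to Bottom (5 → 7). Not NE.
(Top, West, III): Row can switch to Bottom (5 → 8). Not NE.
(Top, East, I): Row gets 9, best alternative 5; Column gets 6, best alternative 0; Matrix gets 9, best alternative 6. No profitable deviation — NE.
(Top, East, II): Row can switch to Bottom (1 → 4). Not NE.
(Top, East, III): Matrix can switch to I (6 → 9). Not NE.
(Bottom, West, I): Row can switch to Top (0 → 9). Not NE.
(Bottom, West, II): Matrix can switch to I (5 → 6). Not NE.
(Bottom, West, III): Row gets 8, best alternative 5; Column gets 9, best alternative 4; Matrix gets 8, best alternative 6. No profitable deviation — NE.
(Bottom, East, I): Row can switch to Top (5 → 9). Not NE.
(The remaining 2 profiles each have a profitable deviation by the same check.)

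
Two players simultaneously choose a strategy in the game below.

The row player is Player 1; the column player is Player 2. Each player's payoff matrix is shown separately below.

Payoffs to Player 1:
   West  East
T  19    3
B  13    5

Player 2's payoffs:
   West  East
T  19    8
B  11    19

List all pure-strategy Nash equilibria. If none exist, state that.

For each strategy profile, look for a profitable unilateral deviation.
(T, West): Player 1 gets 19, best alternative 13; Player 2 gets 19, best alternative 8. No profitable deviation — NE.
(T, East): Player 1 can switch to B (3 → 5). Not NE.
(B, West): Player 1 can switch to T (13 → 19). Not NE.
(B, East): Player 1 gets 5, best alternative 3; Player 2 gets 19, best alternative 11. No profitable deviation — NE.

The pure Nash equilibria are (T, West) and (B, East).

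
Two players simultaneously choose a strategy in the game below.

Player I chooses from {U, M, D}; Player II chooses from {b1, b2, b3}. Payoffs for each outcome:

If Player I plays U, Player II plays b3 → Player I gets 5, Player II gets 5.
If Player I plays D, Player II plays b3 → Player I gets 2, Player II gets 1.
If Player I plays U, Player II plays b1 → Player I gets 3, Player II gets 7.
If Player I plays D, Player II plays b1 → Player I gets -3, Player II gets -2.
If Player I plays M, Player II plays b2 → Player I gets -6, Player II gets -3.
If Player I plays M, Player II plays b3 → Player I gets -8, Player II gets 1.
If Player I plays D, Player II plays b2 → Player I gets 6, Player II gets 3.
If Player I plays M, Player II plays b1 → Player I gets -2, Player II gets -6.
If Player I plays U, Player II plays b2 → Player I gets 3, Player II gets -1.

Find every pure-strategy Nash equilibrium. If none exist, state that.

(U, b1), (D, b2)

Check each profile: it is a Nash equilibrium iff no player can strictly gain by switching unilaterally.
(U, b1): Player I gets 3, best alternative -2; Player II gets 7, best alternative 5. No profitable deviation — NE.
(U, b2): Player I can switch to D (3 → 6). Not NE.
(U, b3): Player II can switch to b1 (5 → 7). Not NE.
(M, b1): Player I can switch to U (-2 → 3). Not NE.
(M, b2): Player I can switch to U (-6 → 3). Not NE.
(M, b3): Player I can switch to U (-8 → 5). Not NE.
(D, b1): Player I can switch to U (-3 → 3). Not NE.
(D, b2): Player I gets 6, best alternative 3; Player II gets 3, best alternative 1. No profitable deviation — NE.
(D, b3): Player I can switch to U (2 → 5). Not NE.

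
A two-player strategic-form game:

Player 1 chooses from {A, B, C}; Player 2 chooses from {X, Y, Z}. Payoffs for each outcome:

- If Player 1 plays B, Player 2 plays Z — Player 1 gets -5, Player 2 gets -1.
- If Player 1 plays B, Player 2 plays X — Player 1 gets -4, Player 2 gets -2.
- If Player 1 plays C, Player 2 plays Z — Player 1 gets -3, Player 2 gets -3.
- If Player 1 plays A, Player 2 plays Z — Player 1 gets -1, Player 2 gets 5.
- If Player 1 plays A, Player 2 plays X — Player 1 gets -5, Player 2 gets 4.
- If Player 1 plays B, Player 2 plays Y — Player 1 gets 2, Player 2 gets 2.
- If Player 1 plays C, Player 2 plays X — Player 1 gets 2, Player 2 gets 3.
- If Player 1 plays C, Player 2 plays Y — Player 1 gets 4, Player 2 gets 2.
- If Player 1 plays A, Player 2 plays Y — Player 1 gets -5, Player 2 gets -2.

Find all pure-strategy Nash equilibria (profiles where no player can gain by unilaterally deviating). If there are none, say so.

Pure-strategy Nash equilibria: (A, Z); (C, X)

(A, X): Player 1 can switch to B (-5 → -4). Not NE.
(A, Y): Player 1 can switch to B (-5 → 2). Not NE.
(A, Z): Player 1 gets -1, best alternative -3; Player 2 gets 5, best alternative 4. No profitable deviation — NE.
(B, X): Player 1 can switch to C (-4 → 2). Not NE.
(B, Y): Player 1 can switch to C (2 → 4). Not NE.
(B, Z): Player 1 can switch to A (-5 → -1). Not NE.
(C, X): Player 1 gets 2, best alternative -4; Player 2 gets 3, best alternative 2. No profitable deviation — NE.
(C, Y): Player 2 can switch to X (2 → 3). Not NE.
(C, Z): Player 1 can switch to A (-3 → -1). Not NE.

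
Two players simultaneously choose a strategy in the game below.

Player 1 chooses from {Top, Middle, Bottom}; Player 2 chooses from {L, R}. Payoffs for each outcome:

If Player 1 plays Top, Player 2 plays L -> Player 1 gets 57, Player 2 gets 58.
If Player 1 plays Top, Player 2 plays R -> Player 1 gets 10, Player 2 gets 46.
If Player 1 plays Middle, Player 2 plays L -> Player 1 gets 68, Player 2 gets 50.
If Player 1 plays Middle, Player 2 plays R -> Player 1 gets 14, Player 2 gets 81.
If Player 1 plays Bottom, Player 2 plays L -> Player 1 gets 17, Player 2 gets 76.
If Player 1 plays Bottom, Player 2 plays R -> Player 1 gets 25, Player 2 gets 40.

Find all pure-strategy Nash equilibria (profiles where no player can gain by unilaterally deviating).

none

Player 1 against L: payoffs 57, 68, 17 → best response Middle.
Player 1 against R: payoffs 10, 14, 25 → best response Bottom.
Player 2 against Top: payoffs 58, 46 → best response L.
Player 2 against Middle: payoffs 50, 81 → best response R.
Player 2 against Bottom: payoffs 76, 40 → best response L.
No profile is a mutual best response for all players.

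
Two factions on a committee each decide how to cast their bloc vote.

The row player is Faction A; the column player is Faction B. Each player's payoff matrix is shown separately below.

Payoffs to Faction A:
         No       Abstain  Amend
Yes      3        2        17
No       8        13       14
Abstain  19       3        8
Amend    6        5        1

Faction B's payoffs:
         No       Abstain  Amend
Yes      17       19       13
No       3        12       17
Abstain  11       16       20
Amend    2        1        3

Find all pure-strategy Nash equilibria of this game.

There is no pure-strategy Nash equilibrium.

Faction A against No: payoffs 3, 8, 19, 6 → best response Abstain.
Faction A against Abstain: payoffs 2, 13, 3, 5 → best response No.
Faction A against Amend: payoffs 17, 14, 8, 1 → best response Yes.
Faction B against Yes: payoffs 17, 19, 13 → best response Abstain.
Faction B against No: payoffs 3, 12, 17 → best response Amend.
Faction B against Abstain: payoffs 11, 16, 20 → best response Amend.
Faction B against Amend: payoffs 2, 1, 3 → best response Amend.
No profile is a mutual best response for all players.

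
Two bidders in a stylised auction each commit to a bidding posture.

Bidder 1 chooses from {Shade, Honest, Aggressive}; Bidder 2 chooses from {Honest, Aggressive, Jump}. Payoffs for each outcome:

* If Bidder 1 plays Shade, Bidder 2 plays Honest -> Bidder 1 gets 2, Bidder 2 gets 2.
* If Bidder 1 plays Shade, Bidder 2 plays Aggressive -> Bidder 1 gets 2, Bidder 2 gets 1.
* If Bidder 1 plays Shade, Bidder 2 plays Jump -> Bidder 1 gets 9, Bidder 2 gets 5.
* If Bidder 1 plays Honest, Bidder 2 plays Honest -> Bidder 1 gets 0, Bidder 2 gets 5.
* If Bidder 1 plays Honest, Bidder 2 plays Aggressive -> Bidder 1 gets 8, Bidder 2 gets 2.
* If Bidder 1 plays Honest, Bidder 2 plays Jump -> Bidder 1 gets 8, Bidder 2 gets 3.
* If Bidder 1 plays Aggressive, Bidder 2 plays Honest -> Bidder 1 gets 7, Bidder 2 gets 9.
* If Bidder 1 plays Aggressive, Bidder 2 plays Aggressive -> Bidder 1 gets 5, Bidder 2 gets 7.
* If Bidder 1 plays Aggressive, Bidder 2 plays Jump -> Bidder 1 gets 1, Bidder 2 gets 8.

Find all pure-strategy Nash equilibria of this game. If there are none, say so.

Pure-strategy Nash equilibria: (Shade, Jump) and (Aggressive, Honest)

Bidder 1 against Honest: payoffs 2, 0, 7 → best response Aggressive.
Bidder 1 against Aggressive: payoffs 2, 8, 5 → best response Honest.
Bidder 1 against Jump: payoffs 9, 8, 1 → best response Shade.
Bidder 2 against Shade: payoffs 2, 1, 5 → best response Jump.
Bidder 2 against Honest: payoffs 5, 2, 3 → best response Honest.
Bidder 2 against Aggressive: payoffs 9, 7, 8 → best response Honest.
Mutual best responses: (Shade, Jump); (Aggressive, Honest).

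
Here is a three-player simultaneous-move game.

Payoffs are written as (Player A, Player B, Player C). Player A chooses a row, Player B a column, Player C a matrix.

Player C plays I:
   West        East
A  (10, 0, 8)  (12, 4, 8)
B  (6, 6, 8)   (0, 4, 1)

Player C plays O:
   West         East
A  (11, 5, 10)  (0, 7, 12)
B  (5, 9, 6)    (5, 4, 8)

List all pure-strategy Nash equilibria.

This game has no pure Nash equilibrium.

Mark each player's best response to every combination of opponents' strategies; a profile where every player is best-responding is a pure Nash equilibrium.
Player A against (West, I): payoffs 10, 6 → best response A.
Player A against (West, O): payoffs 11, 5 → best response A.
Player A against (East, I): payoffs 12, 0 → best response A.
Player A against (East, O): payoffs 0, 5 → best response B.
Player B against (A, I): payoffs 0, 4 → best response East.
Player B against (A, O): payoffs 5, 7 → best response East.
Player B against (B, I): payoffs 6, 4 → best response West.
Player B against (B, O): payoffs 9, 4 → best response West.
Player C against (A, West): payoffs 8, 10 → best response O.
Player C against (A, East): payoffs 8, 12 → best response O.
Player C against (B, West): payoffs 8, 6 → best response I.
Player C against (B, East): payoffs 1, 8 → best response O.
No profile is a mutual best response for all players.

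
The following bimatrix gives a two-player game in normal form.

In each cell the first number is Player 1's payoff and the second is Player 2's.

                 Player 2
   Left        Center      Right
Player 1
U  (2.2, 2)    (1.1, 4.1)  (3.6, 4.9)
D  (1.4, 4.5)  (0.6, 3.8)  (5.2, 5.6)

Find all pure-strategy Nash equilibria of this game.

Player 1 against Left: payoffs 2.2, 1.4 → best response U.
Player 1 against Center: payoffs 1.1, 0.6 → best response U.
Player 1 against Right: payoffs 3.6, 5.2 → best response D.
Player 2 against U: payoffs 2, 4.1, 4.9 → best response Right.
Player 2 against D: payoffs 4.5, 3.8, 5.6 → best response Right.
Mutual best responses: (D, Right).

(D, Right)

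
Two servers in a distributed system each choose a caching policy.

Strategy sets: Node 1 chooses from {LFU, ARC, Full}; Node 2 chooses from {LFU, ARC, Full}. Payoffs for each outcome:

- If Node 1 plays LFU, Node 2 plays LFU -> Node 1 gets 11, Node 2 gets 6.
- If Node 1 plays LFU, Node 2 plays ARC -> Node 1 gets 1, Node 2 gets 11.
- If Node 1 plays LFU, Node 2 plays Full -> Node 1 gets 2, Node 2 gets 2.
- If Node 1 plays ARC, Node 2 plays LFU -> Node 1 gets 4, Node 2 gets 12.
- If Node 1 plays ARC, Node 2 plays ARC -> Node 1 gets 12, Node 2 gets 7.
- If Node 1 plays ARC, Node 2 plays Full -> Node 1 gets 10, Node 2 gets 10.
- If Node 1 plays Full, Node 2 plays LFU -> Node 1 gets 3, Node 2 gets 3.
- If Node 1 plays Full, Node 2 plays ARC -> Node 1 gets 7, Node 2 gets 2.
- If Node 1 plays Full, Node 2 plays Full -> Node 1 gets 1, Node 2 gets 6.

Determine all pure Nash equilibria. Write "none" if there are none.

This game has no pure Nash equilibrium.

(LFU, LFU): Node 2 can switch to ARC (6 → 11). Not NE.
(LFU, ARC): Node 1 can switch to ARC (1 → 12). Not NE.
(LFU, Full): Node 1 can switch to ARC (2 → 10). Not NE.
(ARC, LFU): Node 1 can switch to LFU (4 → 11). Not NE.
(ARC, ARC): Node 2 can switch to LFU (7 → 12). Not NE.
(ARC, Full): Node 2 can switch to LFU (10 → 12). Not NE.
(The remaining 3 profiles each have a profitable deviation by the same check.)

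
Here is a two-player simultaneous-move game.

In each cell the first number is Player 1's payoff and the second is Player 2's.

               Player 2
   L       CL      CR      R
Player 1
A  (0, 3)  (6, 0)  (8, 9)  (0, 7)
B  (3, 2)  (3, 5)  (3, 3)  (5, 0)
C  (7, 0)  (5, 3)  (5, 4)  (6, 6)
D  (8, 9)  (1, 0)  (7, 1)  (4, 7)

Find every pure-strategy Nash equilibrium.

Player 1 against L: payoffs 0, 3, 7, 8 → best response D.
Player 1 against CL: payoffs 6, 3, 5, 1 → best response A.
Player 1 against CR: payoffs 8, 3, 5, 7 → best response A.
Player 1 against R: payoffs 0, 5, 6, 4 → best response C.
Player 2 against A: payoffs 3, 0, 9, 7 → best response CR.
Player 2 against B: payoffs 2, 5, 3, 0 → best response CL.
Player 2 against C: payoffs 0, 3, 4, 6 → best response R.
Player 2 against D: payoffs 9, 0, 1, 7 → best response L.
Mutual best responses: (A, CR); (C, R); (D, L).

Pure-strategy Nash equilibria: (A, CR) and (C, R) and (D, L)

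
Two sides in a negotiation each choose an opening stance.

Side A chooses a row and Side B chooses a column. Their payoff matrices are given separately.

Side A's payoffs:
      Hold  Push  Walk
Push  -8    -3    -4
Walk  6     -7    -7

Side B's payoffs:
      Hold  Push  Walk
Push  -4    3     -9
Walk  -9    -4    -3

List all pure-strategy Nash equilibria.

For each strategy profile, look for a profitable unilateral deviation.
(Push, Hold): Side A can switch to Walk (-8 → 6). Not NE.
(Push, Push): Side A gets -3, best alternative -7; Side B gets 3, best alternative -4. No profitable deviation — NE.
(Push, Walk): Side B can switch to Hold (-9 → -4). Not NE.
(Walk, Hold): Side B can switch to Push (-9 → -4). Not NE.
(Walk, Push): Side A can switch to Push (-7 → -3). Not NE.
(Walk, Walk): Side A can switch to Push (-7 → -4). Not NE.

(Push, Push)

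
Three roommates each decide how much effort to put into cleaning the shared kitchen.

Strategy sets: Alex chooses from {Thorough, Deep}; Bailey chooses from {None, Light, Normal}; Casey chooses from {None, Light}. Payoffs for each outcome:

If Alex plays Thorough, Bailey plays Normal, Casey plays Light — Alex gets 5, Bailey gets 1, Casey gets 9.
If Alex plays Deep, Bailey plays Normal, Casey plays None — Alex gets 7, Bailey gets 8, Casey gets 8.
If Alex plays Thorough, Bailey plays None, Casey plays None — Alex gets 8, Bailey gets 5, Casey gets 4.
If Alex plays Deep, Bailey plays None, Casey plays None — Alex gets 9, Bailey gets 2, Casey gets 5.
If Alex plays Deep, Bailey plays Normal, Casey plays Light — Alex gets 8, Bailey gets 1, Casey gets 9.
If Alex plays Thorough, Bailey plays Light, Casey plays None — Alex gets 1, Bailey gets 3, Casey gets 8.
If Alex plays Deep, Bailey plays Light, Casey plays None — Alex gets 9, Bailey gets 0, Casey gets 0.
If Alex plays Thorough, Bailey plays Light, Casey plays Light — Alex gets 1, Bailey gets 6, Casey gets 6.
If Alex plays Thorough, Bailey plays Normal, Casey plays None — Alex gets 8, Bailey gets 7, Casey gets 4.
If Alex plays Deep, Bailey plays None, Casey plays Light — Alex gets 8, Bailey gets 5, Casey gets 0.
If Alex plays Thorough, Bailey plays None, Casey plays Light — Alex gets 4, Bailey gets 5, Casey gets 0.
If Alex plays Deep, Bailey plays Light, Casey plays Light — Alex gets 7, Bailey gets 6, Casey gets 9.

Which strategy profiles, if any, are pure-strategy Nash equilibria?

(Deep, Light, Light)

Mark each player's best response to every combination of opponents' strategies; a profile where every player is best-responding is a pure Nash equilibrium.
Alex against (None, None): payoffs 8, 9 → best response Deep.
Alex against (None, Light): payoffs 4, 8 → best response Deep.
Alex against (Light, None): payoffs 1, 9 → best response Deep.
Alex against (Light, Light): payoffs 1, 7 → best response Deep.
Alex against (Normal, None): payoffs 8, 7 → best response Thorough.
Alex against (Normal, Light): payoffs 5, 8 → best response Deep.
Bailey against (Thorough, None): payoffs 5, 3, 7 → best response Normal.
Bailey against (Thorough, Light): payoffs 5, 6, 1 → best response Light.
Bailey against (Deep, None): payoffs 2, 0, 8 → best response Normal.
Bailey against (Deep, Light): payoffs 5, 6, 1 → best response Light.
Casey against (Thorough, None): payoffs 4, 0 → best response None.
Casey against (Thorough, Light): payoffs 8, 6 → best response None.
Casey against (Thorough, Normal): payoffs 4, 9 → best response Light.
Casey against (Deep, None): payoffs 5, 0 → best response None.
Casey against (Deep, Light): payoffs 0, 9 → best response Light.
Casey against (Deep, Normal): payoffs 8, 9 → best response Light.
Mutual best responses: (Deep, Light, Light).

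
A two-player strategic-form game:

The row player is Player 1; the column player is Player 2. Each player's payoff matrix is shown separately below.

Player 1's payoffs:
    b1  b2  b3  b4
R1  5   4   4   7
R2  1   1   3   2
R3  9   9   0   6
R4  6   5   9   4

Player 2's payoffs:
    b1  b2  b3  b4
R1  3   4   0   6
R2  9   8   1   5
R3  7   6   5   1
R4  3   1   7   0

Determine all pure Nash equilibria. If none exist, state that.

Player 1 against b1: payoffs 5, 1, 9, 6 → best response R3.
Player 1 against b2: payoffs 4, 1, 9, 5 → best response R3.
Player 1 against b3: payoffs 4, 3, 0, 9 → best response R4.
Player 1 against b4: payoffs 7, 2, 6, 4 → best response R1.
Player 2 against R1: payoffs 3, 4, 0, 6 → best response b4.
Player 2 against R2: payoffs 9, 8, 1, 5 → best response b1.
Player 2 against R3: payoffs 7, 6, 5, 1 → best response b1.
Player 2 against R4: payoffs 3, 1, 7, 0 → best response b3.
Mutual best responses: (R1, b4); (R3, b1); (R4, b3).

Pure-strategy Nash equilibria: (R1, b4) and (R3, b1) and (R4, b3)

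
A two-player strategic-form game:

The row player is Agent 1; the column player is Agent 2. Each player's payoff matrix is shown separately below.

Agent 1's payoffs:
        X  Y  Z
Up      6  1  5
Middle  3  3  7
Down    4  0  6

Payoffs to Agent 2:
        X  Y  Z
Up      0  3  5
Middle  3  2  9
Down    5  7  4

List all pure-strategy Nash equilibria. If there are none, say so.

Check each profile: it is a Nash equilibrium iff no player can strictly gain by switching unilaterally.
(Up, X): Agent 2 can switch to Y (0 → 3). Not NE.
(Up, Y): Agent 1 can switch to Middle (1 → 3). Not NE.
(Up, Z): Agent 1 can switch to Middle (5 → 7). Not NE.
(Middle, X): Agent 1 can switch to Up (3 → 6). Not NE.
(Middle, Y): Agent 2 can switch to X (2 → 3). Not NE.
(Middle, Z): Agent 1 gets 7, best alternative 6; Agent 2 gets 9, best alternative 3. No profitable deviation — NE.
(Down, X): Agent 1 can switch to Up (4 → 6). Not NE.
(Down, Y): Agent 1 can switch to Up (0 → 1). Not NE.
(Down, Z): Agent 1 can switch to Middle (6 → 7). Not NE.

Pure NE: (Middle, Z)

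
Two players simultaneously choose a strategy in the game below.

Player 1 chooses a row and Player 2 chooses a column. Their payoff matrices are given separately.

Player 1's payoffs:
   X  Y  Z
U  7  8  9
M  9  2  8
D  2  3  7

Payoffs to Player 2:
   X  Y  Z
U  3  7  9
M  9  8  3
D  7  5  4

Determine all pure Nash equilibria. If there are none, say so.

For each strategy profile, look for a profitable unilateral deviation.
(U, X): Player 1 can switch to M (7 → 9). Not NE.
(U, Y): Player 2 can switch to Z (7 → 9). Not NE.
(U, Z): Player 1 gets 9, best alternative 8; Player 2 gets 9, best alternative 7. No profitable deviation — NE.
(M, X): Player 1 gets 9, best alternative 7; Player 2 gets 9, best alternative 8. No profitable deviation — NE.
(M, Y): Player 1 can switch to U (2 → 8). Not NE.
(M, Z): Player 1 can switch to U (8 → 9). Not NE.
(D, X): Player 1 can switch to U (2 → 7). Not NE.
(D, Y): Player 1 can switch to U (3 → 8). Not NE.
(D, Z): Player 1 can switch to U (7 → 9). Not NE.

The pure Nash equilibria are (U, Z) and (M, X).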